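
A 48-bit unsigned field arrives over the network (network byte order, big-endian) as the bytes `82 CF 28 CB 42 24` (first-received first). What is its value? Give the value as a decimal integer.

Big-endian: lowest address holds the most-significant byte.
The bytes are already most-significant first: 0x82CF28CB4224.
0x82CF28CB4224 = 143826254250532.

143826254250532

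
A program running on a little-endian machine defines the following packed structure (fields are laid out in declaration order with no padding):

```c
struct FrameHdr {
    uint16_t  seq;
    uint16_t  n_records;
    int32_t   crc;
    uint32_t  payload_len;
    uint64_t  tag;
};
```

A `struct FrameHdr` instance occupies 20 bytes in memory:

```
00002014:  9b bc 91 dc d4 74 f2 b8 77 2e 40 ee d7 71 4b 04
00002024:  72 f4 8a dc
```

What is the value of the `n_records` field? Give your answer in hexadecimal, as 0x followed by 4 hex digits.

`n_records` follows `seq` (2 bytes), so it starts at byte offset 2 and occupies 2 bytes.
Bytes at offsets 2..3: 91 DC.
In little-endian order the low byte comes first in memory.
Reassemble most-significant byte first: DC 91 → 0xDC91.

0xDC91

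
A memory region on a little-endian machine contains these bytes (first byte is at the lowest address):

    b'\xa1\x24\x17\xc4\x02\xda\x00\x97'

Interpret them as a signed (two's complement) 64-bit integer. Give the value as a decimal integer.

Little-endian stores the least-significant byte at the lowest address.
Reassemble most-significant byte first: 97 00 DA 02 C4 17 24 A1 → 0x9700DA02C41724A1.
Top bit is set, so as a signed 64-bit value this is 0x9700DA02C41724A1 − 2^64 = -7565807668567792479.

-7565807668567792479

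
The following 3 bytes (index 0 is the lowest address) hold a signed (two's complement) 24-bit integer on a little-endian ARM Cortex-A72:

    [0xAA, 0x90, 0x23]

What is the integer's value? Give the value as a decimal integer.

2330794

Little-endian: lowest address holds the least-significant byte.
Reassemble most-significant byte first: 23 90 AA → 0x2390AA.
0x2390AA = 2330794.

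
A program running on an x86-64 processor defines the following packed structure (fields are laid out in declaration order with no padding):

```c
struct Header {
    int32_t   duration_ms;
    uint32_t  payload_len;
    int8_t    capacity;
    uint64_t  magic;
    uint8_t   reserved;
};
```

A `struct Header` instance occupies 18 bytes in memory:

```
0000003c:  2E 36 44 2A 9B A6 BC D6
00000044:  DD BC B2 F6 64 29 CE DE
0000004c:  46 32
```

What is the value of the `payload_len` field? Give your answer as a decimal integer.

3602687643

`payload_len` follows `duration_ms` (4 bytes), so it starts at byte offset 4 and occupies 4 bytes.
Bytes at offsets 4..7: 9B A6 BC D6.
Little-endian: lowest address holds the least-significant byte.
Reassemble most-significant byte first: D6 BC A6 9B → 0xD6BCA69B.
0xD6BCA69B = 3602687643.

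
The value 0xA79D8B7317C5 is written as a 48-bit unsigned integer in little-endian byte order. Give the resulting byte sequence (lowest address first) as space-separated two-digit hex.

C5 17 73 8B 9D A7

Split into bytes (most-significant first): A7 9D 8B 73 17 C5.
Little-endian: lowest address holds the least-significant byte.
So at ascending addresses the bytes are C5 17 73 8B 9D A7.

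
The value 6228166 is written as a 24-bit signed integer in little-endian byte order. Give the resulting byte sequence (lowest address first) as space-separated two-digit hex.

6228166 in hexadecimal, padded to 24 bits, is 0x5F08C6.
Split into bytes (most-significant first): 5F 08 C6.
Little-endian stores the least-significant byte at the lowest address.
So at ascending addresses the bytes are C6 08 5F.

C6 08 5F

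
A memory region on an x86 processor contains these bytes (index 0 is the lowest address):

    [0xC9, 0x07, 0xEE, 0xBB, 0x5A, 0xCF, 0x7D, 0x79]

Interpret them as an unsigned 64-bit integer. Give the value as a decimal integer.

8754381239285057481

In little-endian order the low byte comes first in memory.
Reassemble most-significant byte first: 79 7D CF 5A BB EE 07 C9 → 0x797DCF5ABBEE07C9.
0x797DCF5ABBEE07C9 = 8754381239285057481.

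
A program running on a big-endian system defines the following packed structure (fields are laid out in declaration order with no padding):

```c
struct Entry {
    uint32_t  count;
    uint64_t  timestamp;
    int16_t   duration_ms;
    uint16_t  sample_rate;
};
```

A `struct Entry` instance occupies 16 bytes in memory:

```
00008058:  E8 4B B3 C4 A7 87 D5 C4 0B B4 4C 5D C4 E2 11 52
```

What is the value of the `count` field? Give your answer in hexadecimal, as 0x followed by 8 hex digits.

0xE84BB3C4

`count` is the first field, at byte offset 0, occupying 4 bytes.
Bytes at offsets 0..3: E8 4B B3 C4.
In big-endian order the high byte comes first in memory.
The bytes are already most-significant first: 0xE84BB3C4.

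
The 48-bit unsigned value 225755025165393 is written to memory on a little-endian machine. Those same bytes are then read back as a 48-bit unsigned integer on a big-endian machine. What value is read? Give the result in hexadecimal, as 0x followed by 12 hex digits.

0x51CC14B052CD

225755025165393 in 48-bit hexadecimal is 0xCD52B014CC51.
Stored little-endian, the bytes at ascending addresses are 51 CC 14 B0 52 CD.
Read back as big-endian, the last byte is least significant, giving 0x51CC14B052CD.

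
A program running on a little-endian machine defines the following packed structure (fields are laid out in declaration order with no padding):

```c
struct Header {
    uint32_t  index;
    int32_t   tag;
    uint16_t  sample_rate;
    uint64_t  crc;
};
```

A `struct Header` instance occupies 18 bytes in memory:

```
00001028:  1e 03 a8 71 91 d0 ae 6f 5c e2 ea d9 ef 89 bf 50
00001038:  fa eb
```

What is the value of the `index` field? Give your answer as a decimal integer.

`index` is the first field, at byte offset 0, occupying 4 bytes.
Bytes at offsets 0..3: 1E 03 A8 71.
In little-endian order the low byte comes first in memory.
Reassemble most-significant byte first: 71 A8 03 1E → 0x71A8031E.
0x71A8031E = 1906836254.

1906836254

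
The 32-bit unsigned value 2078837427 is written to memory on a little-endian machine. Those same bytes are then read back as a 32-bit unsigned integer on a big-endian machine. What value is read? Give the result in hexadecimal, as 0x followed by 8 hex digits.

0xB38AE87B

2078837427 in 32-bit hexadecimal is 0x7BE88AB3.
Stored little-endian, the bytes at ascending addresses are B3 8A E8 7B.
Read back as big-endian, the last byte is least significant, giving 0xB38AE87B.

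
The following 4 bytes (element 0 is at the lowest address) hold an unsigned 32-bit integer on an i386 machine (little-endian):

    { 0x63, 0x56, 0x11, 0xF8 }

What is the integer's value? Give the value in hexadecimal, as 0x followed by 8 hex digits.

0xF8115663

Little-endian: lowest address holds the least-significant byte.
Reassemble most-significant byte first: F8 11 56 63 → 0xF8115663.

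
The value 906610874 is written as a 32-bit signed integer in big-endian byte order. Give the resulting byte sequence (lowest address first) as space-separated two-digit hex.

906610874 in hexadecimal, padded to 32 bits, is 0x3609C8BA.
Split into bytes (most-significant first): 36 09 C8 BA.
Big-endian: lowest address holds the most-significant byte.
So the memory order matches the most-significant-first order: 36 09 C8 BA.

36 09 C8 BA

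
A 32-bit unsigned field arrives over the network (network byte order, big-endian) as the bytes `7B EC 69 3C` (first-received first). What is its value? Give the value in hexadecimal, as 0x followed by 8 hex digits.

0x7BEC693C

Big-endian: lowest address holds the most-significant byte.
The bytes are already most-significant first: 0x7BEC693C.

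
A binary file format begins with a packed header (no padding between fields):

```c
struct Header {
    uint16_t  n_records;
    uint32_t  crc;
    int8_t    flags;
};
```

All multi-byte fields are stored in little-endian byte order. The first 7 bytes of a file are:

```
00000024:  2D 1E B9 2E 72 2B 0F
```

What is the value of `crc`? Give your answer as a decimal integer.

728903353

`crc` follows `n_records` (2 bytes), so it starts at byte offset 2 and occupies 4 bytes.
Bytes at offsets 2..5: B9 2E 72 2B.
Little-endian: lowest address holds the least-significant byte.
Reassemble most-significant byte first: 2B 72 2E B9 → 0x2B722EB9.
0x2B722EB9 = 728903353.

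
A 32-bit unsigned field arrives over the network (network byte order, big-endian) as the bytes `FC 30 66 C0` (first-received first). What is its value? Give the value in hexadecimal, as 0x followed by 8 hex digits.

Big-endian stores the most-significant byte at the lowest address.
The bytes are already most-significant first: 0xFC3066C0.

0xFC3066C0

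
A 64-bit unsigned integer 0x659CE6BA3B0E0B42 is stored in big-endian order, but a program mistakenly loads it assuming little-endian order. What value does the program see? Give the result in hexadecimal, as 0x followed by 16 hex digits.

Stored big-endian, the bytes at ascending addresses are 65 9C E6 BA 3B 0E 0B 42.
Read back as little-endian, the first byte is least significant, giving 0x420B0E3BBAE69C65.

0x420B0E3BBAE69C65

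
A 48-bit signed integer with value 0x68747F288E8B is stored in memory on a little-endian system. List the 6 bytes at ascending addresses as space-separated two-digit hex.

Split into bytes (most-significant first): 68 74 7F 28 8E 8B.
Little-endian stores the least-significant byte at the lowest address.
So at ascending addresses the bytes are 8B 8E 28 7F 74 68.

8B 8E 28 7F 74 68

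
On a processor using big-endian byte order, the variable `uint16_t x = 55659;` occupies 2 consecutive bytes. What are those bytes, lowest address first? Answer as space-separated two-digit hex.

D9 6B

55659 in hexadecimal, padded to 16 bits, is 0xD96B.
Split into bytes (most-significant first): D9 6B.
Big-endian: lowest address holds the most-significant byte.
So the memory order matches the most-significant-first order: D9 6B.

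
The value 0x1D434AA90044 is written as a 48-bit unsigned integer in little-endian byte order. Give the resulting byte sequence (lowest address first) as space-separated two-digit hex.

44 00 A9 4A 43 1D

Split into bytes (most-significant first): 1D 43 4A A9 00 44.
Little-endian: lowest address holds the least-significant byte.
So at ascending addresses the bytes are 44 00 A9 4A 43 1D.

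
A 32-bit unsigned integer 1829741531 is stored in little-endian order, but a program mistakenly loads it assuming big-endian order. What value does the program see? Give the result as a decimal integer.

3684896621

1829741531 in 32-bit hexadecimal is 0x6D0FA3DB.
Stored little-endian, the bytes at ascending addresses are DB A3 0F 6D.
Read back as big-endian, the last byte is least significant, giving 0xDBA30F6D.
0xDBA30F6D = 3684896621.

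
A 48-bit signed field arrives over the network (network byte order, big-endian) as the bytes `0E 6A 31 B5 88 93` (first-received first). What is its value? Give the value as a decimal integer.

15849263302803

Big-endian: lowest address holds the most-significant byte.
The bytes are already most-significant first: 0x0E6A31B58893.
0x0E6A31B58893 = 15849263302803.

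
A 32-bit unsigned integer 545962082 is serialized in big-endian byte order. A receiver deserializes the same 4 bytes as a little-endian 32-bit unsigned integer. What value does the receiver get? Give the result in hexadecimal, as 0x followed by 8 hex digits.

0x62B88A20

545962082 in 32-bit hexadecimal is 0x208AB862.
Stored big-endian, the bytes at ascending addresses are 20 8A B8 62.
Read back as little-endian, the first byte is least significant, giving 0x62B88A20.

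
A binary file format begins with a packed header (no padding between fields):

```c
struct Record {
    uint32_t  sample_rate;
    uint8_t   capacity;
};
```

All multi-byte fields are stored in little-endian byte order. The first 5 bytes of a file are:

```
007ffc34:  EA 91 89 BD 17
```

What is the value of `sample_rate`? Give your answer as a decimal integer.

3179909610

`sample_rate` is the first field, at byte offset 0, occupying 4 bytes.
Bytes at offsets 0..3: EA 91 89 BD.
Little-endian stores the least-significant byte at the lowest address.
Reassemble most-significant byte first: BD 89 91 EA → 0xBD8991EA.
0xBD8991EA = 3179909610.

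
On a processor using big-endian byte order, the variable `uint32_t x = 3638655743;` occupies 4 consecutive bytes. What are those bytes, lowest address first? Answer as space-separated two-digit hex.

D8 E1 7A FF

3638655743 in hexadecimal, padded to 32 bits, is 0xD8E17AFF.
Split into bytes (most-significant first): D8 E1 7A FF.
In big-endian order the high byte comes first in memory.
So the memory order matches the most-significant-first order: D8 E1 7A FF.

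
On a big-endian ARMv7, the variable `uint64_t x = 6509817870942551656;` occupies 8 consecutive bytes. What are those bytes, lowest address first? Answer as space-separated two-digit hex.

6509817870942551656 in hexadecimal, padded to 64 bits, is 0x5A5784DCF6053E68.
Split into bytes (most-significant first): 5A 57 84 DC F6 05 3E 68.
Big-endian stores the most-significant byte at the lowest address.
So the memory order matches the most-significant-first order: 5A 57 84 DC F6 05 3E 68.

5A 57 84 DC F6 05 3E 68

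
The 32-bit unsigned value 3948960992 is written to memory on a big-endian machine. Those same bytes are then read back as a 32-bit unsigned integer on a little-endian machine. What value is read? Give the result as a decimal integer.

3948960992 in 32-bit hexadecimal is 0xEB605CE0.
Stored big-endian, the bytes at ascending addresses are EB 60 5C E0.
Read back as little-endian, the first byte is least significant, giving 0xE05C60EB.
0xE05C60EB = 3764150507.

3764150507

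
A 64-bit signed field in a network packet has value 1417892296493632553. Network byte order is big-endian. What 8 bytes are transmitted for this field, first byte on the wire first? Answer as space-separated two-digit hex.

13 AD 5D 88 06 44 0C 29

1417892296493632553 in hexadecimal, padded to 64 bits, is 0x13AD5D8806440C29.
Split into bytes (most-significant first): 13 AD 5D 88 06 44 0C 29.
Big-endian stores the most-significant byte at the lowest address.
So the memory order matches the most-significant-first order: 13 AD 5D 88 06 44 0C 29.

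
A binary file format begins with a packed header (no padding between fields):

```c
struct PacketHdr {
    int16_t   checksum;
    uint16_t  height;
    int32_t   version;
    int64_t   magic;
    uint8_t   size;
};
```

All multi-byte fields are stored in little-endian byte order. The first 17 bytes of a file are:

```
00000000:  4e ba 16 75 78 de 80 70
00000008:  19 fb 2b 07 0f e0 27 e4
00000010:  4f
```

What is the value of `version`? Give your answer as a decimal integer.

1887493752

`version` follows `checksum` (2 B), `height` (2 B), so it starts at offset 2 + 2 = 4 and occupies 4 bytes.
Bytes at offsets 4..7: 78 DE 80 70.
Little-endian: lowest address holds the least-significant byte.
Reassemble most-significant byte first: 70 80 DE 78 → 0x7080DE78.
0x7080DE78 = 1887493752.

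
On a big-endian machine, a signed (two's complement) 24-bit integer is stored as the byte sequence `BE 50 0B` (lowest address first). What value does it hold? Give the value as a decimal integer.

-4304885

In big-endian order the high byte comes first in memory.
The bytes are already most-significant first: 0xBE500B.
Top bit is set, so as a signed 24-bit value this is 0xBE500B − 2^24 = -4304885.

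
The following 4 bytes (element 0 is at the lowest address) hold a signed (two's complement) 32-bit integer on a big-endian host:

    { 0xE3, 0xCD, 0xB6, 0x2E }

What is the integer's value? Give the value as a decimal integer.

Big-endian: lowest address holds the most-significant byte.
The bytes are already most-significant first: 0xE3CDB62E.
Top bit is set, so as a signed 32-bit value this is 0xE3CDB62E − 2^32 = -473057746.

-473057746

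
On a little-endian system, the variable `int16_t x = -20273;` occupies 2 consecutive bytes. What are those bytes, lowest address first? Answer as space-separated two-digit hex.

CF B0

Two's complement of -20273 in 16 bits: 20273 = 0x4F31; invert → 0xB0CE; add 1 → 0xB0CF.
Split into bytes (most-significant first): B0 CF.
Little-endian: lowest address holds the least-significant byte.
So at ascending addresses the bytes are CF B0.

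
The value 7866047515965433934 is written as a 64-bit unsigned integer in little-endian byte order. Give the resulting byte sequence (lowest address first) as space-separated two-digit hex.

4E A8 76 27 8A D0 29 6D

7866047515965433934 in hexadecimal, padded to 64 bits, is 0x6D29D08A2776A84E.
Split into bytes (most-significant first): 6D 29 D0 8A 27 76 A8 4E.
Little-endian stores the least-significant byte at the lowest address.
So at ascending addresses the bytes are 4E A8 76 27 8A D0 29 6D.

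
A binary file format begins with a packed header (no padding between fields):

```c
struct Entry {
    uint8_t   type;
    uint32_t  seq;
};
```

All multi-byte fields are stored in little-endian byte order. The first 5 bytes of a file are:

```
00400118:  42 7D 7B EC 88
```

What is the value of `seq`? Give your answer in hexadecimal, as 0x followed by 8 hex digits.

`seq` follows `type` (1 byte), so it starts at byte offset 1 and occupies 4 bytes.
Bytes at offsets 1..4: 7D 7B EC 88.
Little-endian: lowest address holds the least-significant byte.
Reassemble most-significant byte first: 88 EC 7B 7D → 0x88EC7B7D.

0x88EC7B7D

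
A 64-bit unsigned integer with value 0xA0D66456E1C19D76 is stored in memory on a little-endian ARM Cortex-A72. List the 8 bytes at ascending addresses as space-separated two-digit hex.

76 9D C1 E1 56 64 D6 A0

Split into bytes (most-significant first): A0 D6 64 56 E1 C1 9D 76.
In little-endian order the low byte comes first in memory.
So at ascending addresses the bytes are 76 9D C1 E1 56 64 D6 A0.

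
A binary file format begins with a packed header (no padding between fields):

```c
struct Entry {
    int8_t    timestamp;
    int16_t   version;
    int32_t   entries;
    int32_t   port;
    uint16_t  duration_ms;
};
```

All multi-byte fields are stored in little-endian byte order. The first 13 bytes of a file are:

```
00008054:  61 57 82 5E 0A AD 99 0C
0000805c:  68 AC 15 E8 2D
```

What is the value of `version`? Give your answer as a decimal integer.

`version` follows `timestamp` (1 byte), so it starts at byte offset 1 and occupies 2 bytes.
Bytes at offsets 1..2: 57 82.
Little-endian: lowest address holds the least-significant byte.
Reassemble most-significant byte first: 82 57 → 0x8257.
Top bit is set, so as a signed 16-bit value this is 0x8257 − 2^16 = -32169.

-32169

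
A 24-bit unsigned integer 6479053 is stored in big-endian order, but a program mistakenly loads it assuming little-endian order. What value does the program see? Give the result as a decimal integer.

13491298

6479053 in 24-bit hexadecimal is 0x62DCCD.
Stored big-endian, the bytes at ascending addresses are 62 DC CD.
Read back as little-endian, the first byte is least significant, giving 0xCDDC62.
0xCDDC62 = 13491298.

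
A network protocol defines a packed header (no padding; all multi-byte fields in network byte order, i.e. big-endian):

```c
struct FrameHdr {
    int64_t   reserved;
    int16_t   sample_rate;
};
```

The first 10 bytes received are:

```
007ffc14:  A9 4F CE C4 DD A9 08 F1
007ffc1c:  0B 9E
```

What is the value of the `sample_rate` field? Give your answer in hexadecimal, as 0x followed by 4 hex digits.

0x0B9E

`sample_rate` follows `reserved` (8 bytes), so it starts at byte offset 8 and occupies 2 bytes.
Bytes at offsets 8..9: 0B 9E.
Big-endian: lowest address holds the most-significant byte.
The bytes are already most-significant first: 0x0B9E.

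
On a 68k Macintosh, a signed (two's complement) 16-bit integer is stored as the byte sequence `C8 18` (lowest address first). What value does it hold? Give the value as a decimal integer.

-14312

In big-endian order the high byte comes first in memory.
The bytes are already most-significant first: 0xC818.
Top bit is set, so as a signed 16-bit value this is 0xC818 − 2^16 = -14312.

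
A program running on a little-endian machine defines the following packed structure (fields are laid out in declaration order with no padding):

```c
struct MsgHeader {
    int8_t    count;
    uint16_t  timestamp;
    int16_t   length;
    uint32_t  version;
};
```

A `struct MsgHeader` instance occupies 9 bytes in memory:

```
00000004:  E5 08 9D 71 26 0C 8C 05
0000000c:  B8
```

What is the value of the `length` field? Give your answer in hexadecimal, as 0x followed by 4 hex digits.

`length` follows `count` (1 B), `timestamp` (2 B), so it starts at offset 1 + 2 = 3 and occupies 2 bytes.
Bytes at offsets 3..4: 71 26.
Little-endian: lowest address holds the least-significant byte.
Reassemble most-significant byte first: 26 71 → 0x2671.

0x2671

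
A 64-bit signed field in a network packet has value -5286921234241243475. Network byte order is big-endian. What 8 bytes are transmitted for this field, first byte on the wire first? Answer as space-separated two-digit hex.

B6 A1 15 26 15 94 B6 AD

Two's complement of -5286921234241243475 in 64 bits: 5286921234241243475 = 0x495EEAD9EA6B4953; invert → 0xB6A115261594B6AC; add 1 → 0xB6A115261594B6AD.
Split into bytes (most-significant first): B6 A1 15 26 15 94 B6 AD.
In big-endian order the high byte comes first in memory.
So the memory order matches the most-significant-first order: B6 A1 15 26 15 94 B6 AD.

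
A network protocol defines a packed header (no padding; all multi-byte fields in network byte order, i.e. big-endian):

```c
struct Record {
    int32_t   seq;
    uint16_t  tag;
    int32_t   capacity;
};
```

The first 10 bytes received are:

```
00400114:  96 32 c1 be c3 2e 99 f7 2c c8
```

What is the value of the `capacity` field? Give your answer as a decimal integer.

-1711854392

`capacity` follows `seq` (4 B), `tag` (2 B), so it starts at offset 4 + 2 = 6 and occupies 4 bytes.
Bytes at offsets 6..9: 99 F7 2C C8.
Big-endian stores the most-significant byte at the lowest address.
The bytes are already most-significant first: 0x99F72CC8.
Top bit is set, so as a signed 32-bit value this is 0x99F72CC8 − 2^32 = -1711854392.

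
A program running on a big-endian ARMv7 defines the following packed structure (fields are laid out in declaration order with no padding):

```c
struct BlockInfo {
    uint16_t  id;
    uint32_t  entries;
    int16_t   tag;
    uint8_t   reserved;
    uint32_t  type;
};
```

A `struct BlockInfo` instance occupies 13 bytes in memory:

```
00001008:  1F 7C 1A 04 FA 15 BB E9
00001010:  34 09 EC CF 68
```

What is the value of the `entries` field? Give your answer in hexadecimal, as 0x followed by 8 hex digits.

`entries` follows `id` (2 bytes), so it starts at byte offset 2 and occupies 4 bytes.
Bytes at offsets 2..5: 1A 04 FA 15.
In big-endian order the high byte comes first in memory.
The bytes are already most-significant first: 0x1A04FA15.

0x1A04FA15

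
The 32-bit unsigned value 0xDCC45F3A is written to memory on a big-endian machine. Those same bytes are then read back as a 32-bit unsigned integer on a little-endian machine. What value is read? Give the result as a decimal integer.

979354844

Stored big-endian, the bytes at ascending addresses are DC C4 5F 3A.
Read back as little-endian, the first byte is least significant, giving 0x3A5FC4DC.
0x3A5FC4DC = 979354844.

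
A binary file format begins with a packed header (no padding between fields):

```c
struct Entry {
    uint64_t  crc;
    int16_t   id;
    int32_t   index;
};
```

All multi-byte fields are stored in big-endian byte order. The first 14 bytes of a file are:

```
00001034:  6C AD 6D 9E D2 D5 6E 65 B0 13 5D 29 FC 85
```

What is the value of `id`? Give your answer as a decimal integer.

-20461

`id` follows `crc` (8 bytes), so it starts at byte offset 8 and occupies 2 bytes.
Bytes at offsets 8..9: B0 13.
Big-endian stores the most-significant byte at the lowest address.
The bytes are already most-significant first: 0xB013.
Top bit is set, so as a signed 16-bit value this is 0xB013 − 2^16 = -20461.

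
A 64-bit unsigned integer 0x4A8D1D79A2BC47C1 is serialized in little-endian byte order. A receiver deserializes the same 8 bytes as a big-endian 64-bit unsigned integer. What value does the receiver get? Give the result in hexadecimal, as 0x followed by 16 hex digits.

0xC147BCA2791D8D4A

Stored little-endian, the bytes at ascending addresses are C1 47 BC A2 79 1D 8D 4A.
Read back as big-endian, the last byte is least significant, giving 0xC147BCA2791D8D4A.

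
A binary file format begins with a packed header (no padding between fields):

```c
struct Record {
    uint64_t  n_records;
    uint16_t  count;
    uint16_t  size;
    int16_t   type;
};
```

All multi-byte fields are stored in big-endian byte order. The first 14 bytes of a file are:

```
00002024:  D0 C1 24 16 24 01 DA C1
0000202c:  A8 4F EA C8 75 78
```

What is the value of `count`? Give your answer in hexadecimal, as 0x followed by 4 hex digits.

0xA84F

`count` follows `n_records` (8 bytes), so it starts at byte offset 8 and occupies 2 bytes.
Bytes at offsets 8..9: A8 4F.
Big-endian stores the most-significant byte at the lowest address.
The bytes are already most-significant first: 0xA84F.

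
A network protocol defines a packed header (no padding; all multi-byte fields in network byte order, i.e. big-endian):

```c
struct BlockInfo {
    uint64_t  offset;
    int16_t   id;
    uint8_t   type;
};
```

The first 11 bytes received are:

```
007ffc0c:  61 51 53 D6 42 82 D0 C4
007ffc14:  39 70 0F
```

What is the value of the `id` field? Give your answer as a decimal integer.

`id` follows `offset` (8 bytes), so it starts at byte offset 8 and occupies 2 bytes.
Bytes at offsets 8..9: 39 70.
Big-endian: lowest address holds the most-significant byte.
The bytes are already most-significant first: 0x3970.
0x3970 = 14704.

14704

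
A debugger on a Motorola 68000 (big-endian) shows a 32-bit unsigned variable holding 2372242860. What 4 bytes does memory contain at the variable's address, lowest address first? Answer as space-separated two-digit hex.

8D 65 8D AC

2372242860 in hexadecimal, padded to 32 bits, is 0x8D658DAC.
Split into bytes (most-significant first): 8D 65 8D AC.
Big-endian stores the most-significant byte at the lowest address.
So the memory order matches the most-significant-first order: 8D 65 8D AC.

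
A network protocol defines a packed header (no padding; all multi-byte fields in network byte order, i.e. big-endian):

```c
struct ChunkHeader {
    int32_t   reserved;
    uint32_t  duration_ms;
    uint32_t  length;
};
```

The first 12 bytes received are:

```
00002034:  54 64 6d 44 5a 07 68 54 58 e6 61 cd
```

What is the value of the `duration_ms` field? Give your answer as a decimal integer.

1510434900

`duration_ms` follows `reserved` (4 bytes), so it starts at byte offset 4 and occupies 4 bytes.
Bytes at offsets 4..7: 5A 07 68 54.
In big-endian order the high byte comes first in memory.
The bytes are already most-significant first: 0x5A076854.
0x5A076854 = 1510434900.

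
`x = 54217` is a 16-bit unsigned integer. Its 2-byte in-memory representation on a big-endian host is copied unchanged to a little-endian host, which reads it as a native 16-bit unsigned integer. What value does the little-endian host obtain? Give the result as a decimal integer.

51667

54217 in 16-bit hexadecimal is 0xD3C9.
Stored big-endian, the bytes at ascending addresses are D3 C9.
Read back as little-endian, the first byte is least significant, giving 0xC9D3.
0xC9D3 = 51667.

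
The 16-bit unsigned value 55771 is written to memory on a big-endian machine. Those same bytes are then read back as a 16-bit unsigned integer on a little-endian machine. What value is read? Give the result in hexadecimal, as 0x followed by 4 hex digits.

0xDBD9

55771 in 16-bit hexadecimal is 0xD9DB.
Stored big-endian, the bytes at ascending addresses are D9 DB.
Read back as little-endian, the first byte is least significant, giving 0xDBD9.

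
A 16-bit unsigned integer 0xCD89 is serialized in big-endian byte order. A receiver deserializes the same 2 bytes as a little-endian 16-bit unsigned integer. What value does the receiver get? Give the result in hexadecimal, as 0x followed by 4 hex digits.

0x89CD

Stored big-endian, the bytes at ascending addresses are CD 89.
Read back as little-endian, the first byte is least significant, giving 0x89CD.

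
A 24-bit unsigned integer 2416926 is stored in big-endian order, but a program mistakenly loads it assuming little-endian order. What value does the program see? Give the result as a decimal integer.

2023716

2416926 in 24-bit hexadecimal is 0x24E11E.
Stored big-endian, the bytes at ascending addresses are 24 E1 1E.
Read back as little-endian, the first byte is least significant, giving 0x1EE124.
0x1EE124 = 2023716.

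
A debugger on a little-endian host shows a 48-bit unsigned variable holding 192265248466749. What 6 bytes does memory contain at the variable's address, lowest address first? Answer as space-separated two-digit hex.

3D 67 D6 3D DD AE

192265248466749 in hexadecimal, padded to 48 bits, is 0xAEDD3DD6673D.
Split into bytes (most-significant first): AE DD 3D D6 67 3D.
Little-endian: lowest address holds the least-significant byte.
So at ascending addresses the bytes are 3D 67 D6 3D DD AE.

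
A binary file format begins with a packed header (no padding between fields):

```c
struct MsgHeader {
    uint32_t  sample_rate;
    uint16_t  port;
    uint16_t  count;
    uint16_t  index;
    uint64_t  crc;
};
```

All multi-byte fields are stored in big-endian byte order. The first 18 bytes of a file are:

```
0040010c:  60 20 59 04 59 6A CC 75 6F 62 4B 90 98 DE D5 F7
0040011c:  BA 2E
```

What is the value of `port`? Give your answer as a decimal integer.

`port` follows `sample_rate` (4 bytes), so it starts at byte offset 4 and occupies 2 bytes.
Bytes at offsets 4..5: 59 6A.
Big-endian stores the most-significant byte at the lowest address.
The bytes are already most-significant first: 0x596A.
0x596A = 22890.

22890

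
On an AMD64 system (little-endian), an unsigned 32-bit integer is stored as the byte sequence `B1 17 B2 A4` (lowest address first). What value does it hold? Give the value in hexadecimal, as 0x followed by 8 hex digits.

0xA4B217B1

In little-endian order the low byte comes first in memory.
Reassemble most-significant byte first: A4 B2 17 B1 → 0xA4B217B1.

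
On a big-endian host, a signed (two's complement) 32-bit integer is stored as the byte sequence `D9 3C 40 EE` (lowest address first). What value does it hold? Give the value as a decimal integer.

-650362642

Big-endian: lowest address holds the most-significant byte.
The bytes are already most-significant first: 0xD93C40EE.
Top bit is set, so as a signed 32-bit value this is 0xD93C40EE − 2^32 = -650362642.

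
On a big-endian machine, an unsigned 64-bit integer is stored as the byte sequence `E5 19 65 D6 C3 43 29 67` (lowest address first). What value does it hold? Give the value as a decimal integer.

Big-endian stores the most-significant byte at the lowest address.
The bytes are already most-significant first: 0xE51965D6C3432967.
0xE51965D6C3432967 = 16508337882176629095.

16508337882176629095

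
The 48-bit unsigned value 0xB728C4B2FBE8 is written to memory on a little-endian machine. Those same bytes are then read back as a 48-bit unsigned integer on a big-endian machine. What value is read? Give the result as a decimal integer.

256167733635255

Stored little-endian, the bytes at ascending addresses are E8 FB B2 C4 28 B7.
Read back as big-endian, the last byte is least significant, giving 0xE8FBB2C428B7.
0xE8FBB2C428B7 = 256167733635255.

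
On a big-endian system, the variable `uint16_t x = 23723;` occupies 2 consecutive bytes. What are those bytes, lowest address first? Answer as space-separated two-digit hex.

23723 in hexadecimal, padded to 16 bits, is 0x5CAB.
Split into bytes (most-significant first): 5C AB.
Big-endian: lowest address holds the most-significant byte.
So the memory order matches the most-significant-first order: 5C AB.

5C AB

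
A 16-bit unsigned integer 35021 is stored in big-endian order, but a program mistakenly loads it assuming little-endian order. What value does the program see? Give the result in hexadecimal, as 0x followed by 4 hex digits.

0xCD88

35021 in 16-bit hexadecimal is 0x88CD.
Stored big-endian, the bytes at ascending addresses are 88 CD.
Read back as little-endian, the first byte is least significant, giving 0xCD88.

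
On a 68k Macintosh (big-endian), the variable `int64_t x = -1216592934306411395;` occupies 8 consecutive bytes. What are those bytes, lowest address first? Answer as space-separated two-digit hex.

EF 1D CB 2C 0A 6A 8C 7D

Two's complement of -1216592934306411395 in 64 bits: 1216592934306411395 = 0x10E234D3F5957383; invert → 0xEF1DCB2C0A6A8C7C; add 1 → 0xEF1DCB2C0A6A8C7D.
Split into bytes (most-significant first): EF 1D CB 2C 0A 6A 8C 7D.
Big-endian: lowest address holds the most-significant byte.
So the memory order matches the most-significant-first order: EF 1D CB 2C 0A 6A 8C 7D.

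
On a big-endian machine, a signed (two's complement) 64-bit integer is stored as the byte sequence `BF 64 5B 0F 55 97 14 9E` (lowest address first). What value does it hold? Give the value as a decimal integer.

-4655495993375648610

Big-endian: lowest address holds the most-significant byte.
The bytes are already most-significant first: 0xBF645B0F5597149E.
Top bit is set, so as a signed 64-bit value this is 0xBF645B0F5597149E − 2^64 = -4655495993375648610.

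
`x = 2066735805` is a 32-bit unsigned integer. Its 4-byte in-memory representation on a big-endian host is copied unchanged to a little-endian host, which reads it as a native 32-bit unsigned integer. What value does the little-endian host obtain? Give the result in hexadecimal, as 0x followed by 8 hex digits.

2066735805 in 32-bit hexadecimal is 0x7B2FE2BD.
Stored big-endian, the bytes at ascending addresses are 7B 2F E2 BD.
Read back as little-endian, the first byte is least significant, giving 0xBDE22F7B.

0xBDE22F7B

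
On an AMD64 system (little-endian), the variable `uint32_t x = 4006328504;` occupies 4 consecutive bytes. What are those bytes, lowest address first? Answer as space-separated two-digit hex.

B8 B8 CB EE

4006328504 in hexadecimal, padded to 32 bits, is 0xEECBB8B8.
Split into bytes (most-significant first): EE CB B8 B8.
Little-endian stores the least-significant byte at the lowest address.
So at ascending addresses the bytes are B8 B8 CB EE.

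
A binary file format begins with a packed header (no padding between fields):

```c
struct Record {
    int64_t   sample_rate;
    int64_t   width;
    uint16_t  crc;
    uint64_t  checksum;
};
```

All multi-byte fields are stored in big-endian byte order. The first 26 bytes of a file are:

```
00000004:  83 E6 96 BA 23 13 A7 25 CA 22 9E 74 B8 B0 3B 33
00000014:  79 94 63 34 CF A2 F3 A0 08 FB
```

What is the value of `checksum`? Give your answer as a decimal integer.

`checksum` follows `sample_rate` (8 B), `width` (8 B), `crc` (2 B), so it starts at offset 8 + 8 + 2 = 18 and occupies 8 bytes.
Bytes at offsets 18..25: 63 34 CF A2 F3 A0 08 FB.
In big-endian order the high byte comes first in memory.
The bytes are already most-significant first: 0x6334CFA2F3A008FB.
0x6334CFA2F3A008FB = 7148566807322822907.

7148566807322822907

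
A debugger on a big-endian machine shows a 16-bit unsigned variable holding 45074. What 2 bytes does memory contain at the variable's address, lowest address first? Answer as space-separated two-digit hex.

B0 12

45074 in hexadecimal, padded to 16 bits, is 0xB012.
Split into bytes (most-significant first): B0 12.
In big-endian order the high byte comes first in memory.
So the memory order matches the most-significant-first order: B0 12.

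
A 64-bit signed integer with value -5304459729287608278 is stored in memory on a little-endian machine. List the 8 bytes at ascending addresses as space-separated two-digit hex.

2A 88 72 FE FA C5 62 B6

Two's complement of -5304459729287608278 in 64 bits: 5304459729287608278 = 0x499D3A05018D77D6; invert → 0xB662C5FAFE728829; add 1 → 0xB662C5FAFE72882A.
Split into bytes (most-significant first): B6 62 C5 FA FE 72 88 2A.
Little-endian: lowest address holds the least-significant byte.
So at ascending addresses the bytes are 2A 88 72 FE FA C5 62 B6.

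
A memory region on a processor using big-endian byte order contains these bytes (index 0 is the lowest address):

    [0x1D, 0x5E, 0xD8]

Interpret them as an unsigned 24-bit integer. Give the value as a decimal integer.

1924824

Big-endian stores the most-significant byte at the lowest address.
The bytes are already most-significant first: 0x1D5ED8.
0x1D5ED8 = 1924824.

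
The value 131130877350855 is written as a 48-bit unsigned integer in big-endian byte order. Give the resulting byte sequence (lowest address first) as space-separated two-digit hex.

131130877350855 in hexadecimal, padded to 48 bits, is 0x7743495D13C7.
Split into bytes (most-significant first): 77 43 49 5D 13 C7.
Big-endian: lowest address holds the most-significant byte.
So the memory order matches the most-significant-first order: 77 43 49 5D 13 C7.

77 43 49 5D 13 C7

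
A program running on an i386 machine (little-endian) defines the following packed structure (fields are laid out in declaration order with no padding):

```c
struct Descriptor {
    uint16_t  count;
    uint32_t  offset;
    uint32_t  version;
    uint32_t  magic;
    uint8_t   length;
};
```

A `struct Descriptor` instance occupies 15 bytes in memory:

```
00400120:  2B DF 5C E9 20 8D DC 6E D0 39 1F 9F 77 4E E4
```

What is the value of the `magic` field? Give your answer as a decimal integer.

1316462367

`magic` follows `count` (2 B), `offset` (4 B), `version` (4 B), so it starts at offset 2 + 4 + 4 = 10 and occupies 4 bytes.
Bytes at offsets 10..13: 1F 9F 77 4E.
Little-endian: lowest address holds the least-significant byte.
Reassemble most-significant byte first: 4E 77 9F 1F → 0x4E779F1F.
0x4E779F1F = 1316462367.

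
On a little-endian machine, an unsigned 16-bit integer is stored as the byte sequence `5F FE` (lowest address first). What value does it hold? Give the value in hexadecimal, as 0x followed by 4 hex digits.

Little-endian: lowest address holds the least-significant byte.
Reassemble most-significant byte first: FE 5F → 0xFE5F.

0xFE5F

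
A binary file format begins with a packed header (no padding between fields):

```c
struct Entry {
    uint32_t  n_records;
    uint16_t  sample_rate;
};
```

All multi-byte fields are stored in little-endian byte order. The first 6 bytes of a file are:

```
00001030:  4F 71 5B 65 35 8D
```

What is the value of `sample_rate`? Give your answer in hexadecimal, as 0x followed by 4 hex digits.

`sample_rate` follows `n_records` (4 bytes), so it starts at byte offset 4 and occupies 2 bytes.
Bytes at offsets 4..5: 35 8D.
Little-endian: lowest address holds the least-significant byte.
Reassemble most-significant byte first: 8D 35 → 0x8D35.

0x8D35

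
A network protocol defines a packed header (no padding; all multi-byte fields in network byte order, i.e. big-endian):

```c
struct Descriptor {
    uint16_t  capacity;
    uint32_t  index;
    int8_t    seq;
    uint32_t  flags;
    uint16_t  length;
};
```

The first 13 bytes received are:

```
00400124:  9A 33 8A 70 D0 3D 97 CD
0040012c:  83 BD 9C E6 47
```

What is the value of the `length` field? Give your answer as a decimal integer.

58951

`length` follows `capacity` (2 B), `index` (4 B), `seq` (1 B), `flags` (4 B), so it starts at offset 2 + 4 + 1 + 4 = 11 and occupies 2 bytes.
Bytes at offsets 11..12: E6 47.
Big-endian stores the most-significant byte at the lowest address.
The bytes are already most-significant first: 0xE647.
0xE647 = 58951.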